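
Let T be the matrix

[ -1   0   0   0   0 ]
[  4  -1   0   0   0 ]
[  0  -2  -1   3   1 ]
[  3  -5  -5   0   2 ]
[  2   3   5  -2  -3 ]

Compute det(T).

-9

T is block lower-triangular with a 2×2 block and a 3×3 block on the diagonal, so its determinant equals the product of the determinants of the diagonal blocks.
det of the 2×2 block = 1
det of the 3×3 block = -9
det = (1)·(-9) = -9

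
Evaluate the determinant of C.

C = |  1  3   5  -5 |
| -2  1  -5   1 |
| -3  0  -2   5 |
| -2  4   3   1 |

Expand along row 3 (it has 1 zero):
  + (-3) · M_31   where M_31 = det([3 5 -5; 1 -5 1; 4 3 1]) = -124
  + (-2) · M_33   where M_33 = det([1 3 -5; -2 1 1; -2 4 1]) = 27
  − (5) · M_34   where M_34 = det([1 3 5; -2 1 -5; -2 4 3]) = 41
det = (+1)·(-3)·(-124) + (+1)·(-2)·(27) + (-1)·(5)·(41) = 113

|C| = 113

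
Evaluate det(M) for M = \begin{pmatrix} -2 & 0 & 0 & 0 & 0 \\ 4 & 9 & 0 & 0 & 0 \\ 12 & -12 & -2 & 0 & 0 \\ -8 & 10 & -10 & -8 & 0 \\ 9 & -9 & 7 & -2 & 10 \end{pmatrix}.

The determinant is -2880.

M is lower triangular, so det(M) is the product of the diagonal entries:
det = (-2) · (9) · (-2) · (-8) · (10) = -2880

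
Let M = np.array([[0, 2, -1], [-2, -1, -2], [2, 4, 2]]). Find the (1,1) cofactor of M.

6

Delete row 1 and column 1; the remaining 2×2 submatrix is [-1 -2; 4 2].
Its determinant is (-1)·2 − (-2)·4 = 6.
The cofactor carries sign (−1)^(1+1) = +1, so C_{1,1} = +(6) = 6.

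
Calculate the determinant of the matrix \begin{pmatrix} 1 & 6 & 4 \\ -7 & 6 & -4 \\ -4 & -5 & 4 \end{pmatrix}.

The determinant is 504.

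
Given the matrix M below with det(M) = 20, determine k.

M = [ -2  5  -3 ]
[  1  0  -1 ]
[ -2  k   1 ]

Expanding along the row containing k, det(M) is linear in k: det(M) = (-5)·k + (5).
Set (-5)·k + (5) = 20  ⇒  (-5)·k = 15  ⇒  k = -3.

k = -3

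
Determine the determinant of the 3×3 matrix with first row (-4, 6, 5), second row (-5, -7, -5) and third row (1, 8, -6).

-703

Expand along column 1:
  + (-4) · |-7 -5; 8 -6| = (-4)·(42 − (-40)) = -328
  − (-5) · |6 5; 8 -6| = −(-5)·(-36 − 40) = -380
  + 1 · |6 5; -7 -5| = 1·(-30 − (-35)) = 5
Sum: (-328) + (-380) + (5) = -703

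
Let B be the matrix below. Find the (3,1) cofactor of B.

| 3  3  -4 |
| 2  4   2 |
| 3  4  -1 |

The cofactor is 22.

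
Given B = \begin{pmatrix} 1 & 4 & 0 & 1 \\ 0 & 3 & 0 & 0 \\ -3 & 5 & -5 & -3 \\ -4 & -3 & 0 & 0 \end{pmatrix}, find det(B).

-60

Expand along row 2 (it has 3 zeros):
  + (3) · M_22   where M_22 = det([1 0 1; -3 -5 -3; -4 0 0]) = -20
det = (+1)·(3)·(-20) = -60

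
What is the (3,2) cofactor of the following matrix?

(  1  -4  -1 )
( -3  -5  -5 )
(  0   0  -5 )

Delete row 3 and column 2; the remaining 2×2 submatrix is [1 -1; -3 -5].
Its determinant is 1·(-5) − (-1)·(-3) = -8.
The cofactor carries sign (−1)^(3+2) = −1, so C_{3,2} = −(-8) = 8.

8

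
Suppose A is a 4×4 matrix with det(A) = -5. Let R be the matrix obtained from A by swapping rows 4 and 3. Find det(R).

|R| = 5

Swapping two rows multiplies the determinant by −1.
det(R) = (-1)·(-5) = 5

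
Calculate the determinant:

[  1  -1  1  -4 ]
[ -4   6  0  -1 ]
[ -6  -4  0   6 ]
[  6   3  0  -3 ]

Expand along column 3 (it has 3 zeros):
  + (1) · M_13   where M_13 = det([-4 6 -1; -6 -4 6; 6 3 -3]) = 126
det = (+1)·(1)·(126) = 126

126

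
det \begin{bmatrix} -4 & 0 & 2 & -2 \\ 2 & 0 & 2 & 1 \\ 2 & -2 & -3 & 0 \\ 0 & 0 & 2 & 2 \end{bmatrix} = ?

Expand along column 2 (it has 3 zeros):
  − (-2) · M_32   where M_32 = det([-4 2 -2; 2 2 1; 0 2 2]) = -24
det = (-1)·(-2)·(-24) = -48

The determinant is -48.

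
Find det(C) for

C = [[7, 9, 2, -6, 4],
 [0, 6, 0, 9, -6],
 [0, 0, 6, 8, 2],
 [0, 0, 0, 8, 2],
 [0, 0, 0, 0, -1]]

C is upper triangular, so det(C) is the product of the diagonal entries:
det = (7) · (6) · (6) · (8) · (-1) = -2016

The determinant is -2016.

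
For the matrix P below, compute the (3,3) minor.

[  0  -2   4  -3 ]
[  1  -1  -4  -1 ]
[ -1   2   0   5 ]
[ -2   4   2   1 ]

Delete row 3 and column 3; the remaining 3×3 submatrix is [0 -2 -3; 1 -1 -1; -2 4 1].
Its determinant is -8.

-8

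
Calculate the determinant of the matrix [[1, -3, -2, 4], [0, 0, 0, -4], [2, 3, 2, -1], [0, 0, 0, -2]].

0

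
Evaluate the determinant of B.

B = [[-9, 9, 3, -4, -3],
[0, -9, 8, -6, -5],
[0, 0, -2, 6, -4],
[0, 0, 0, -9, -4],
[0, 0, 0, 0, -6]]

B is upper triangular, so det(B) is the product of the diagonal entries:
det = (-9) · (-9) · (-2) · (-9) · (-6) = -8748

The determinant is -8748.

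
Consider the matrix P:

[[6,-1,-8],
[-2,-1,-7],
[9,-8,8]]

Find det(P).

Expand along column 1:
  + 6 · |-1 -7; -8 8| = 6·(-8 − 56) = -384
  − (-2) · |-1 -8; -8 8| = −(-2)·(-8 − 64) = -144
  + 9 · |-1 -8; -1 -7| = 9·(7 − 8) = -9
Sum: (-384) + (-144) + (-9) = -537

|P| = -537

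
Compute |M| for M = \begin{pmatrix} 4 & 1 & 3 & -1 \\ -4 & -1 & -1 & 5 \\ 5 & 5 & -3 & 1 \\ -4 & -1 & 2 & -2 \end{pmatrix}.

Expand along row 1:
  + (4) · M_11   where M_11 = det([-1 -1 5; 5 -3 1; -1 2 -2]) = 22
  − (1) · M_12   where M_12 = det([-4 -1 5; 5 -3 1; -4 2 -2]) = -32
  + (3) · M_13   where M_13 = det([-4 -1 5; 5 5 1; -4 -1 -2]) = 105
  − (-1) · M_14   where M_14 = det([-4 -1 -1; 5 5 -3; -4 -1 2]) = -45
det = (+1)·(4)·(22) + (-1)·(1)·(-32) + (+1)·(3)·(105) + (-1)·(-1)·(-45) = 390

|M| = 390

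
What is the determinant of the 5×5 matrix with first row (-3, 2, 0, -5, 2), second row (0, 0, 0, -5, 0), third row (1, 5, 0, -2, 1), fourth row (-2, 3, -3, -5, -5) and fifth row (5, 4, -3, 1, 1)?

-2295

Expand along row 2 (it has 4 zeros):
  + (-5) · M_24   where M_24 = det([-3 2 0 2; 1 5 0 1; -2 3 -3 -5; 5 4 -3 1]) = 459
det = (+1)·(-5)·(459) = -2295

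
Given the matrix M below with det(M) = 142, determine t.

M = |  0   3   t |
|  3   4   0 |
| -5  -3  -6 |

Expanding along the column containing t, det(M) is linear in t: det(M) = (11)·t + (54).
Set (11)·t + (54) = 142  ⇒  (11)·t = 88  ⇒  t = 8.

8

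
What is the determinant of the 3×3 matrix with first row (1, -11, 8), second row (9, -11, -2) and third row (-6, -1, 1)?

Expand along row 1:
  + 1 · |-11 -2; -1 1| = 1·(-11 − 2) = -13
  − (-11) · |9 -2; -6 1| = −(-11)·(9 − 12) = -33
  + 8 · |9 -11; -6 -1| = 8·(-9 − 66) = -600
Sum: (-13) + (-33) + (-600) = -646

The determinant is -646.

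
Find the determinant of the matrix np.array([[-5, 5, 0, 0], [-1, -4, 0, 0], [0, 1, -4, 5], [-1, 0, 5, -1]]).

-525

The matrix is block lower-triangular with a 2×2 block and a 2×2 block on the diagonal, so its determinant equals the product of the determinants of the diagonal blocks.
det of the 2×2 block = 25
det of the 2×2 block = -21
det = (25)·(-21) = -525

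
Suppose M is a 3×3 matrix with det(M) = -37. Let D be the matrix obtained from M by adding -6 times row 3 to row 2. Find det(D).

Adding a multiple of one row to another leaves the determinant unchanged.
det(D) = (1)·(-37) = -37

The determinant is -37.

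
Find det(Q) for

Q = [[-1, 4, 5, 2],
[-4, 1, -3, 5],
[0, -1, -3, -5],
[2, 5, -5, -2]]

Expand along row 3 (it has 1 zero):
  − (-1) · M_32   where M_32 = det([-1 5 2; -4 -3 5; 2 -5 -2]) = 31
  + (-3) · M_33   where M_33 = det([-1 4 2; -4 1 5; 2 5 -2]) = -9
  − (-5) · M_34   where M_34 = det([-1 4 5; -4 1 -3; 2 5 -5]) = -224
det = (-1)·(-1)·(31) + (+1)·(-3)·(-9) + (-1)·(-5)·(-224) = -1062

|Q| = -1062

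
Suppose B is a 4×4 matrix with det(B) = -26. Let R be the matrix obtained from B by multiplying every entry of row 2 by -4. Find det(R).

det(R) = 104

Scaling one row by -4 multiplies the determinant by -4.
det(R) = (-4)·(-26) = 104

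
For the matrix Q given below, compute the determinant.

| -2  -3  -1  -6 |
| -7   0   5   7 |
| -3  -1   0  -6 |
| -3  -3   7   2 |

-773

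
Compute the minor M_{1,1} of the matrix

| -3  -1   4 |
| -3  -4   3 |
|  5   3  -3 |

The minor is 3.

Delete row 1 and column 1; the remaining 2×2 submatrix is [-4 3; 3 -3].
Its determinant is (-4)·(-3) − 3·3 = 3.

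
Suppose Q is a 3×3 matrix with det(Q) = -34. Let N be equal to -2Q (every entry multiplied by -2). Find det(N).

det(N) = 272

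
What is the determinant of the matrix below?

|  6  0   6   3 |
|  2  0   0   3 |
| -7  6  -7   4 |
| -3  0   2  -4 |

The determinant is 180.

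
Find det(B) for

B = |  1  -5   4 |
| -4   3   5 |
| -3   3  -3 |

99

Expand along row 1:
  + 1 · |3 5; 3 -3| = 1·(-9 − 15) = -24
  − (-5) · |-4 5; -3 -3| = −(-5)·(12 − (-15)) = 135
  + 4 · |-4 3; -3 3| = 4·(-12 − (-9)) = -12
Sum: (-24) + (135) + (-12) = 99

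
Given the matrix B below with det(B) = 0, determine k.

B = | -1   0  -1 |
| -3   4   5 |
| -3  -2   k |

Expanding along the column containing k, det(B) is linear in k: det(B) = (-4)·k + (-28).
Set (-4)·k + (-28) = 0  ⇒  (-4)·k = 28  ⇒  k = -7.

k = -7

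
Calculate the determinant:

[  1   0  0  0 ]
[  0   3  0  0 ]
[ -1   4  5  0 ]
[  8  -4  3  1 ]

15

The matrix is lower triangular, so the determinant is the product of the diagonal entries:
det = (1) · (3) · (5) · (1) = 15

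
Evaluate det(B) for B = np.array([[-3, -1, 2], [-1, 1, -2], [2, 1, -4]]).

8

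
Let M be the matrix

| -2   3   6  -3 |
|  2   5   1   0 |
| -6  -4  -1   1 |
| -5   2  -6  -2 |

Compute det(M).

-908

Expand along row 2 (it has 1 zero):
  − (2) · M_21   where M_21 = det([3 6 -3; -4 -1 1; 2 -6 -2]) = -90
  + (5) · M_22   where M_22 = det([-2 6 -3; -6 -1 1; -5 -6 -2]) = -211
  − (1) · M_23   where M_23 = det([-2 3 -3; -6 -4 1; -5 2 -2]) = 33
det = (-1)·(2)·(-90) + (+1)·(5)·(-211) + (-1)·(1)·(33) = -908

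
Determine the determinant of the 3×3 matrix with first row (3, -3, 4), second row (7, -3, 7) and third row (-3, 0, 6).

99

Expand along column 2:
  − (-3) · |7 7; -3 6| = −(-3)·(42 − (-21)) = 189
  + (-3) · |3 4; -3 6| = (-3)·(18 − (-12)) = -90
Sum: (189) + (-90) = 99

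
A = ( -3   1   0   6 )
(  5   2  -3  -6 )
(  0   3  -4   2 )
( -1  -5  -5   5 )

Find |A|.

Expand along row 1 (it has 1 zero):
  + (-3) · M_11   where M_11 = det([2 -3 -6; 3 -4 2; -5 -5 5]) = 265
  − (1) · M_12   where M_12 = det([5 -3 -6; 0 -4 2; -1 -5 5]) = -20
  − (6) · M_14   where M_14 = det([5 2 -3; 0 3 -4; -1 -5 -5]) = -176
det = (+1)·(-3)·(265) + (-1)·(1)·(-20) + (-1)·(6)·(-176) = 281

The determinant is 281.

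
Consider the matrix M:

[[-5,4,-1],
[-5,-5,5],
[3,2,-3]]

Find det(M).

The determinant is -30.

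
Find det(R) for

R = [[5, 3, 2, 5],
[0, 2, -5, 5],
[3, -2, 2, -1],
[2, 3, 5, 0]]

87

Expand along row 2 (it has 1 zero):
  + (2) · M_22   where M_22 = det([5 2 5; 3 2 -1; 2 5 0]) = 76
  − (-5) · M_23   where M_23 = det([5 3 5; 3 -2 -1; 2 3 0]) = 74
  + (5) · M_24   where M_24 = det([5 3 2; 3 -2 2; 2 3 5]) = -87
det = (+1)·(2)·(76) + (-1)·(-5)·(74) + (+1)·(5)·(-87) = 87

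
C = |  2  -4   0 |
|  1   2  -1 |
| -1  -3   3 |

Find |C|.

The determinant is 14.

Expand along row 1:
  + 2 · |2 -1; -3 3| = 2·(6 − 3) = 6
  − (-4) · |1 -1; -1 3| = −(-4)·(3 − 1) = 8
Sum: (6) + (8) = 14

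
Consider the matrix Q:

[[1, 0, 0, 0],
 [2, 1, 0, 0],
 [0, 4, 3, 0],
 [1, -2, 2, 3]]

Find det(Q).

Q is lower triangular, so det(Q) is the product of the diagonal entries:
det = (1) · (1) · (3) · (3) = 9

9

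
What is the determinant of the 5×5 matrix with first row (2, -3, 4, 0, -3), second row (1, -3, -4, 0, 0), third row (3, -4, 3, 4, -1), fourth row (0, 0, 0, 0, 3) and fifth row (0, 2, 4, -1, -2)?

The determinant is 189.

Expand along row 4 (it has 4 zeros):
  − (3) · M_45   where M_45 = det([2 -3 4 0; 1 -3 -4 0; 3 -4 3 4; 0 2 4 -1]) = -63
det = (-1)·(3)·(-63) = 189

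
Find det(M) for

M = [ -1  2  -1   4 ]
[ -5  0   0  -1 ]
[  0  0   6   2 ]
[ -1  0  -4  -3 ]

-88

Expand along column 2 (it has 3 zeros):
  − (2) · M_12   where M_12 = det([-5 0 -1; 0 6 2; -1 -4 -3]) = 44
det = (-1)·(2)·(44) = -88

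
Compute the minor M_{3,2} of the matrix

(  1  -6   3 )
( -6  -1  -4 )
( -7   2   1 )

14

Delete row 3 and column 2; the remaining 2×2 submatrix is [1 3; -6 -4].
Its determinant is 1·(-4) − 3·(-6) = 14.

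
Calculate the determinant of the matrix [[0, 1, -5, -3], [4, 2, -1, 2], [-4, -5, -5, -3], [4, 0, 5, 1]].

-428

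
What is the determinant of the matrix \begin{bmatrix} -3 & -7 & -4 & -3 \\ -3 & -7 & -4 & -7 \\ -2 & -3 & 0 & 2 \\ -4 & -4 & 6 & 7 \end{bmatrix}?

The determinant is 56.

Expand along row 3 (it has 1 zero):
  + (-2) · M_31   where M_31 = det([-7 -4 -3; -7 -4 -7; -4 6 7]) = -232
  − (-3) · M_32   where M_32 = det([-3 -4 -3; -3 -4 -7; -4 6 7]) = -136
  − (2) · M_34   where M_34 = det([-3 -7 -4; -3 -7 -4; -4 -4 6]) = 0
det = (+1)·(-2)·(-232) + (-1)·(-3)·(-136) + (-1)·(2)·(0) = 56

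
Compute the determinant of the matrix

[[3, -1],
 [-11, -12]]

-47

det = 3·(-12) − (-1)·(-11) = -36 − 11 = -47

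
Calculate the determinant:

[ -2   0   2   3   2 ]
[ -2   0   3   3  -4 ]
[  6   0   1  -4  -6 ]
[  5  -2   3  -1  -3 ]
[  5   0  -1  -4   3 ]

52

Expand along column 2 (it has 4 zeros):
  + (-2) · M_42   where M_42 = det([-2 2 3 2; -2 3 3 -4; 6 1 -4 -6; 5 -1 -4 3]) = -26
det = (+1)·(-2)·(-26) = 52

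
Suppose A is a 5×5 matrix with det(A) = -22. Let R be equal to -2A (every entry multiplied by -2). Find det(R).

For a 5×5 matrix, det(-2A) = (-2)^5·det(A) = -32·det(A).
det(R) = (-32)·(-22) = 704

det(R) = 704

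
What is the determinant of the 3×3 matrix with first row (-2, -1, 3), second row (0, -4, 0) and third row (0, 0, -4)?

-32

The matrix is upper triangular, so the determinant is the product of the diagonal entries:
det = (-2) · (-4) · (-4) = -32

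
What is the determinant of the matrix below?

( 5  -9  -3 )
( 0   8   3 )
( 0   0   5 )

200

The matrix is upper triangular, so the determinant is the product of the diagonal entries:
det = (5) · (8) · (5) = 200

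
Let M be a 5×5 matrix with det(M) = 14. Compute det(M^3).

2744

det(M^3) = (det M)^3 = (14)^3 = 2744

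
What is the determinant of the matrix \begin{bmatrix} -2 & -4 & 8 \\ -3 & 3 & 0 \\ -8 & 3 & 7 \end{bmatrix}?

Expand along column 3:
  + 8 · |-3 3; -8 3| = 8·(-9 − (-24)) = 120
  + 7 · |-2 -4; -3 3| = 7·(-6 − 12) = -126
Sum: (120) + (-126) = -6

-6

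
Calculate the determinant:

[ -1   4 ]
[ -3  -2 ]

14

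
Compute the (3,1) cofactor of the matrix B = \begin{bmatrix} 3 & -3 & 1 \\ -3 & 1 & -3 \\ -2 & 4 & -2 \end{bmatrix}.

8

Delete row 3 and column 1; the remaining 2×2 submatrix is [-3 1; 1 -3].
Its determinant is (-3)·(-3) − 1·1 = 8.
The cofactor carries sign (−1)^(3+1) = +1, so C_{3,1} = +(8) = 8.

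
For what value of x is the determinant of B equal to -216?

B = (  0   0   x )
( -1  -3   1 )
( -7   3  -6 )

Expanding along the column containing x, det(B) is linear in x: det(B) = (-24)·x + (0).
Set (-24)·x + (0) = -216  ⇒  (-24)·x = -216  ⇒  x = 9.

x = 9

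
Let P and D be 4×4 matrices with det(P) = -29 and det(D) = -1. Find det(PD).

|PD| = 29

det(PD) = det(P)·det(D) = (-29)·(-1) = 29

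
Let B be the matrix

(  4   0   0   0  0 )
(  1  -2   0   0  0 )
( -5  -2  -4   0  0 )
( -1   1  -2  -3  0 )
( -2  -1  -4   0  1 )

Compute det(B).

B is lower triangular, so det(B) is the product of the diagonal entries:
det = (4) · (-2) · (-4) · (-3) · (1) = -96

-96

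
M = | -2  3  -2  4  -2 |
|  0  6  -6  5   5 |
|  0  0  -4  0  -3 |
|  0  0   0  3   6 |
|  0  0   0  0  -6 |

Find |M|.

The determinant is -864.

M is upper triangular, so det(M) is the product of the diagonal entries:
det = (-2) · (6) · (-4) · (3) · (-6) = -864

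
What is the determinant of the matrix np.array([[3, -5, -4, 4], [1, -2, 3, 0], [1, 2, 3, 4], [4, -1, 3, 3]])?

The determinant is 316.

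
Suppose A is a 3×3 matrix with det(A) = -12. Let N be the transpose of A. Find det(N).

det(Aᵀ) = det(A).
det(N) = (1)·(-12) = -12

The determinant is -12.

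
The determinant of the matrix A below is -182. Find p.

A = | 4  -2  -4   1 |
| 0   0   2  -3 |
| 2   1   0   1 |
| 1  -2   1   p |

Expanding along the row containing p, det(A) is linear in p: det(A) = (-16)·p + (-86).
Set (-16)·p + (-86) = -182  ⇒  (-16)·p = -96  ⇒  p = 6.

6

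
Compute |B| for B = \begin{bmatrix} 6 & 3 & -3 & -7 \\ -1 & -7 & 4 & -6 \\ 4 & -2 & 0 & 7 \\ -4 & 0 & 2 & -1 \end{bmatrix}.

628

Expand along row 3 (it has 1 zero):
  + (4) · M_31   where M_31 = det([3 -3 -7; -7 4 -6; 0 2 -1]) = 143
  − (-2) · M_32   where M_32 = det([6 -3 -7; -1 4 -6; -4 2 -1]) = -119
  − (7) · M_34   where M_34 = det([6 3 -3; -1 -7 4; -4 0 2]) = -42
det = (+1)·(4)·(143) + (-1)·(-2)·(-119) + (-1)·(7)·(-42) = 628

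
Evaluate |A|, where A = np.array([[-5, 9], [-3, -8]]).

|A| = 67

det(A) = (-5)·(-8) − 9·(-3) = 40 − (-27) = 67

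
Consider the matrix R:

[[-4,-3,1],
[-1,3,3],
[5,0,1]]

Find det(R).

The determinant is -75.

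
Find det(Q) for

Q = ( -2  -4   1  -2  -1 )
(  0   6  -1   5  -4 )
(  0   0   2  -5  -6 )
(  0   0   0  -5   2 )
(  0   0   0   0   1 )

Q is upper triangular, so det(Q) is the product of the diagonal entries:
det = (-2) · (6) · (2) · (-5) · (1) = 120

120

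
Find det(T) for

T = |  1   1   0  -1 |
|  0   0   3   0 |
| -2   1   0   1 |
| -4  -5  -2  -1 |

Expand along row 2 (it has 3 zeros):
  − (3) · M_23   where M_23 = det([1 1 -1; -2 1 1; -4 -5 -1]) = -16
det = (-1)·(3)·(-16) = 48

48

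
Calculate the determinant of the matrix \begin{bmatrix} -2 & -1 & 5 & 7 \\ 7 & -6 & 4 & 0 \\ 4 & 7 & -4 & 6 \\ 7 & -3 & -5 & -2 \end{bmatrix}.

3269

Expand along row 2 (it has 1 zero):
  − (7) · M_21   where M_21 = det([-1 5 7; 7 -4 6; -3 -5 -2]) = -387
  + (-6) · M_22   where M_22 = det([-2 5 7; 4 -4 6; 7 -5 -2]) = 230
  − (4) · M_23   where M_23 = det([-2 -1 7; 4 7 6; 7 -3 -2]) = -485
det = (-1)·(7)·(-387) + (+1)·(-6)·(230) + (-1)·(4)·(-485) = 3269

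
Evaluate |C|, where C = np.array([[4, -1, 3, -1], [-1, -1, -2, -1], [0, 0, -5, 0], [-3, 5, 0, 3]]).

Expand along row 3 (it has 3 zeros):
  + (-5) · M_33   where M_33 = det([4 -1 -1; -1 -1 -1; -3 5 3]) = 10
det = (+1)·(-5)·(10) = -50

The determinant is -50.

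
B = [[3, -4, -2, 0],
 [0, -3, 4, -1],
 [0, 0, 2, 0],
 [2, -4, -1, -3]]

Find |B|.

det(B) = 46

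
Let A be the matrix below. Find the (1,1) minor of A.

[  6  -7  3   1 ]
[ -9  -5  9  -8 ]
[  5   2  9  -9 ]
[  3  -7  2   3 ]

-248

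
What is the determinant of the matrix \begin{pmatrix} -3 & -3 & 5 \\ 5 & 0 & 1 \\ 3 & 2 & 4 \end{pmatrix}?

The determinant is 107.

Expand along column 2:
  − (-3) · |5 1; 3 4| = −(-3)·(20 − 3) = 51
  − 2 · |-3 5; 5 1| = −2·(-3 − 25) = 56
Sum: (51) + (56) = 107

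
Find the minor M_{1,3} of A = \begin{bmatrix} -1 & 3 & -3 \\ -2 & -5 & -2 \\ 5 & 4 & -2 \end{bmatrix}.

The minor is 17.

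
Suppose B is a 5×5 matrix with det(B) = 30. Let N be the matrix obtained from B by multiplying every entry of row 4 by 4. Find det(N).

The determinant is 120.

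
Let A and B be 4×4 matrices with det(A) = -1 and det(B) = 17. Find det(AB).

The determinant is -17.

det(AB) = det(A)·det(B) = (-1)·(17) = -17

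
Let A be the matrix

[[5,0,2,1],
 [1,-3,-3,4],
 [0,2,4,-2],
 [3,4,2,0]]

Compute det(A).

Expand along row 1 (it has 1 zero):
  + (5) · M_11   where M_11 = det([-3 -3 4; 2 4 -2; 4 2 0]) = -36
  + (2) · M_13   where M_13 = det([1 -3 4; 0 2 -2; 3 4 0]) = 2
  − (1) · M_14   where M_14 = det([1 -3 -3; 0 2 4; 3 4 2]) = -30
det = (+1)·(5)·(-36) + (+1)·(2)·(2) + (-1)·(1)·(-30) = -146

-146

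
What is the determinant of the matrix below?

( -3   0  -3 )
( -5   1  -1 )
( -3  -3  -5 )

The determinant is -30.

Expand along column 2:
  + 1 · |-3 -3; -3 -5| = 1·(15 − 9) = 6
  − (-3) · |-3 -3; -5 -1| = −(-3)·(3 − 15) = -36
Sum: (6) + (-36) = -30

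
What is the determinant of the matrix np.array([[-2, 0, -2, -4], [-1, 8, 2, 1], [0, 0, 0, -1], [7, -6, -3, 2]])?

Expand along row 3 (it has 3 zeros):
  − (-1) · M_34   where M_34 = det([-2 0 -2; -1 8 2; 7 -6 -3]) = 124
det = (-1)·(-1)·(124) = 124

124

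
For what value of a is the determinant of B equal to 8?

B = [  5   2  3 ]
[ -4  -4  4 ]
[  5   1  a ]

5

Expanding along the column containing a, det(B) is linear in a: det(B) = (-12)·a + (68).
Set (-12)·a + (68) = 8  ⇒  (-12)·a = -60  ⇒  a = 5.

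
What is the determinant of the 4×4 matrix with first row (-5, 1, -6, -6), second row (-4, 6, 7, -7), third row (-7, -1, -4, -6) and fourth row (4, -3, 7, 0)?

Expand along row 4 (it has 1 zero):
  − (4) · M_41   where M_41 = det([1 -6 -6; 6 7 -7; -1 -4 -6]) = -226
  + (-3) · M_42   where M_42 = det([-5 -6 -6; -4 7 -7; -7 -4 -6]) = -190
  − (7) · M_43   where M_43 = det([-5 1 -6; -4 6 -7; -7 -1 -6]) = -36
det = (-1)·(4)·(-226) + (+1)·(-3)·(-190) + (-1)·(7)·(-36) = 1726

1726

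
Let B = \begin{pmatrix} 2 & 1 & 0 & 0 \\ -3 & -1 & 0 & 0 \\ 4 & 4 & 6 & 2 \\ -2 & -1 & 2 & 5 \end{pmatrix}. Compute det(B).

B is block lower-triangular with a 2×2 block and a 2×2 block on the diagonal, so its determinant equals the product of the determinants of the diagonal blocks.
det of the 2×2 block = 1
det of the 2×2 block = 26
det = (1)·(26) = 26

The determinant is 26.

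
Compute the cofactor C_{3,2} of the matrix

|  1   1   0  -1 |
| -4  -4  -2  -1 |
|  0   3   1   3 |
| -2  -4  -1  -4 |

-7

Delete row 3 and column 2; the remaining 3×3 submatrix is [1 0 -1; -4 -2 -1; -2 -1 -4].
Its determinant is 7.
The cofactor carries sign (−1)^(3+2) = −1, so C_{3,2} = −(7) = -7.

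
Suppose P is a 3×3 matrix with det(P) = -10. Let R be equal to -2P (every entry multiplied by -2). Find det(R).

The determinant is 80.

For a 3×3 matrix, det(-2P) = (-2)^3·det(P) = -8·det(P).
det(R) = (-8)·(-10) = 80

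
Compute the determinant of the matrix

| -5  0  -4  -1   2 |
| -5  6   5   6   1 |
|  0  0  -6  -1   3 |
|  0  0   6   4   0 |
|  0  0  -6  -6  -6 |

The determinant is -2160.

The matrix is block upper-triangular with a 2×2 block and a 3×3 block on the diagonal, so its determinant equals the product of the determinants of the diagonal blocks.
det of the 2×2 block = -30
det of the 3×3 block = 72
det = (-30)·(72) = -2160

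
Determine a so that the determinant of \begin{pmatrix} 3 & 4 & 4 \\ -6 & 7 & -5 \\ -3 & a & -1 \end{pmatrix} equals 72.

Expanding along the column containing a, det(M) is linear in a: det(M) = (-9)·a + (99).
Set (-9)·a + (99) = 72  ⇒  (-9)·a = -27  ⇒  a = 3.

a = 3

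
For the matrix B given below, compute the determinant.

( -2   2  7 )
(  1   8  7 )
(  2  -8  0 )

|B| = -252

Expand along row 3:
  + 2 · |2 7; 8 7| = 2·(14 − 56) = -84
  − (-8) · |-2 7; 1 7| = −(-8)·(-14 − 7) = -168
Sum: (-84) + (-168) = -252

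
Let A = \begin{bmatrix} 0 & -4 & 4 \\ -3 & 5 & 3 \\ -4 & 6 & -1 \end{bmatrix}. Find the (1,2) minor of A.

Delete row 1 and column 2; the remaining 2×2 submatrix is [-3 3; -4 -1].
Its determinant is (-3)·(-1) − 3·(-4) = 15.

15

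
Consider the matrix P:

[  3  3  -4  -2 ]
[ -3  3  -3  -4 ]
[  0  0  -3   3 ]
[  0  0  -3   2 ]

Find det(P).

54

P is block upper-triangular with a 2×2 block and a 2×2 block on the diagonal, so its determinant equals the product of the determinants of the diagonal blocks.
det of the 2×2 block = 18
det of the 2×2 block = 3
det = (18)·(3) = 54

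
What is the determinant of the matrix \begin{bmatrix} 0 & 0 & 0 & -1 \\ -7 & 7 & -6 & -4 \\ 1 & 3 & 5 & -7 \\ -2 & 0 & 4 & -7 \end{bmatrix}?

-218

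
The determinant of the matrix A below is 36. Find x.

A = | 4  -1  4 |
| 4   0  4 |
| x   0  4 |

x = -5

Expanding along the row containing x, det(A) is linear in x: det(A) = (-4)·x + (16).
Set (-4)·x + (16) = 36  ⇒  (-4)·x = 20  ⇒  x = -5.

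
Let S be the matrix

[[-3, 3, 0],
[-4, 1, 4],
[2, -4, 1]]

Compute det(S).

Expand along column 3:
  − 4 · |-3 3; 2 -4| = −4·(12 − 6) = -24
  + 1 · |-3 3; -4 1| = 1·(-3 − (-12)) = 9
Sum: (-24) + (9) = -15

|S| = -15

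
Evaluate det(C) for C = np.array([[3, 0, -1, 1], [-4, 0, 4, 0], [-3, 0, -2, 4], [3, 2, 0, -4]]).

104

Expand along column 2 (it has 3 zeros):
  + (2) · M_42   where M_42 = det([3 -1 1; -4 4 0; -3 -2 4]) = 52
det = (+1)·(2)·(52) = 104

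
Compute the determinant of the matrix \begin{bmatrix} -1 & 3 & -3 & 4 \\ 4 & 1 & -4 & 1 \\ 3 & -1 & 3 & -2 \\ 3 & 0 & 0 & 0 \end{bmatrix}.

Expand along row 4 (it has 3 zeros):
  − (3) · M_41   where M_41 = det([3 -3 4; 1 -4 1; -1 3 -2]) = 8
det = (-1)·(3)·(8) = -24

-24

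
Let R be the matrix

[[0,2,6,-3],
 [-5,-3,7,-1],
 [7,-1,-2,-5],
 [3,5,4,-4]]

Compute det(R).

-152

Expand along row 1 (it has 1 zero):
  − (2) · M_12   where M_12 = det([-5 7 -1; 7 -2 -5; 3 4 -4]) = -83
  + (6) · M_13   where M_13 = det([-5 -3 -1; 7 -1 -5; 3 5 -4]) = -222
  − (-3) · M_14   where M_14 = det([-5 -3 7; 7 -1 -2; 3 5 4]) = 338
det = (-1)·(2)·(-83) + (+1)·(6)·(-222) + (-1)·(-3)·(338) = -152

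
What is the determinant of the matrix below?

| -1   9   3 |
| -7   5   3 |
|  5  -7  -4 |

Expand along column 1:
  + (-1) · |5 3; -7 -4| = (-1)·(-20 − (-21)) = -1
  − (-7) · |9 3; -7 -4| = −(-7)·(-36 − (-21)) = -105
  + 5 · |9 3; 5 3| = 5·(27 − 15) = 60
Sum: (-1) + (-105) + (60) = -46

-46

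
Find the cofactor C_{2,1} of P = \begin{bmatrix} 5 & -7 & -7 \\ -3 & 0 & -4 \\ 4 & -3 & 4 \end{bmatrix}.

The cofactor is 49.

Delete row 2 and column 1; the remaining 2×2 submatrix is [-7 -7; -3 4].
Its determinant is (-7)·4 − (-7)·(-3) = -49.
The cofactor carries sign (−1)^(2+1) = −1, so C_{2,1} = −(-49) = 49.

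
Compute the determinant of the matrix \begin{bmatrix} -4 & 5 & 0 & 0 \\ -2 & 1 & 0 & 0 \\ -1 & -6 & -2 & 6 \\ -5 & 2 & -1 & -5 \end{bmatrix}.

The determinant is 96.

The matrix is block lower-triangular with a 2×2 block and a 2×2 block on the diagonal, so its determinant equals the product of the determinants of the diagonal blocks.
det of the 2×2 block = 6
det of the 2×2 block = 16
det = (6)·(16) = 96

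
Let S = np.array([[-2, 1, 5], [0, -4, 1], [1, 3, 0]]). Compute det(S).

27

Expand along row 2:
  + (-4) · |-2 5; 1 0| = (-4)·(0 − 5) = 20
  − 1 · |-2 1; 1 3| = −1·(-6 − 1) = 7
Sum: (20) + (7) = 27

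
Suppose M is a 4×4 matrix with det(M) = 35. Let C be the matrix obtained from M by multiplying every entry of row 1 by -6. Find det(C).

det(C) = -210

Scaling one row by -6 multiplies the determinant by -6.
det(C) = (-6)·(35) = -210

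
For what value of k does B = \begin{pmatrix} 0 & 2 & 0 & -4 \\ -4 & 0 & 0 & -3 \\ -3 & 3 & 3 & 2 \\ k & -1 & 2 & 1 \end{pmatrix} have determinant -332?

Expanding along the column containing k, det(B) is linear in k: det(B) = (-18)·k + (-188).
Set (-18)·k + (-188) = -332  ⇒  (-18)·k = -144  ⇒  k = 8.

k = 8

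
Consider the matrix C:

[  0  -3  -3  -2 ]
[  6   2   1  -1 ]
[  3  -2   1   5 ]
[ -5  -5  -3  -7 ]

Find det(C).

Expand along row 1 (it has 1 zero):
  − (-3) · M_12   where M_12 = det([6 1 -1; 3 1 5; -5 -3 -7]) = 48
  + (-3) · M_13   where M_13 = det([6 2 -1; 3 -2 5; -5 -5 -7]) = 251
  − (-2) · M_14   where M_14 = det([6 2 1; 3 -2 1; -5 -5 -3]) = 49
det = (-1)·(-3)·(48) + (+1)·(-3)·(251) + (-1)·(-2)·(49) = -511

The determinant is -511.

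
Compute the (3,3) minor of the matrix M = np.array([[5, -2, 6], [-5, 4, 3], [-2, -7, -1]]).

Delete row 3 and column 3; the remaining 2×2 submatrix is [5 -2; -5 4].
Its determinant is 5·4 − (-2)·(-5) = 10.

10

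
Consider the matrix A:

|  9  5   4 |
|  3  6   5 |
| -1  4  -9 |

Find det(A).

-484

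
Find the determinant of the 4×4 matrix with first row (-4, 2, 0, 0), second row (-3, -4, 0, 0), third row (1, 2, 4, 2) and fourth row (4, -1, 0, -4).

-352

The matrix is block lower-triangular with a 2×2 block and a 2×2 block on the diagonal, so its determinant equals the product of the determinants of the diagonal blocks.
det of the 2×2 block = 22
det of the 2×2 block = -16
det = (22)·(-16) = -352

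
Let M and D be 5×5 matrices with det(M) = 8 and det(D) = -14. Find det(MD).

det(MD) = det(M)·det(D) = (8)·(-14) = -112

-112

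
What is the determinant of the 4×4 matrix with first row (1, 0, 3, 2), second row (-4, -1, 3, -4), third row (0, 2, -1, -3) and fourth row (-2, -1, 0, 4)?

Expand along row 1 (it has 1 zero):
  + (1) · M_11   where M_11 = det([-1 3 -4; 2 -1 -3; -1 0 4]) = -7
  + (3) · M_13   where M_13 = det([-4 -1 -4; 0 2 -3; -2 -1 4]) = -42
  − (2) · M_14   where M_14 = det([-4 -1 3; 0 2 -1; -2 -1 0]) = 14
det = (+1)·(1)·(-7) + (+1)·(3)·(-42) + (-1)·(2)·(14) = -161

-161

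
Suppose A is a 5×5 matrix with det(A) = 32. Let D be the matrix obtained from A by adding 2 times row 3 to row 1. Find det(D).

32

Adding a multiple of one row to another leaves the determinant unchanged.
det(D) = (1)·(32) = 32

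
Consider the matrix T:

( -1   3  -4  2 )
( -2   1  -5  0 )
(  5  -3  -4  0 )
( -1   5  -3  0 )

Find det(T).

Expand along column 4 (it has 3 zeros):
  − (2) · M_14   where M_14 = det([-2 1 -5; 5 -3 -4; -1 5 -3]) = -149
det = (-1)·(2)·(-149) = 298

The determinant is 298.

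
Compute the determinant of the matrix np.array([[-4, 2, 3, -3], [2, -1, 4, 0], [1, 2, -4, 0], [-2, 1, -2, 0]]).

30

Expand along column 4 (it has 3 zeros):
  − (-3) · M_14   where M_14 = det([2 -1 4; 1 2 -4; -2 1 -2]) = 10
det = (-1)·(-3)·(10) = 30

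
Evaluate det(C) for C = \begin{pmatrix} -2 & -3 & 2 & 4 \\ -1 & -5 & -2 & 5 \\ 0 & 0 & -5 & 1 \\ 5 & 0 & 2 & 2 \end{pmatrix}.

Expand along row 3 (it has 2 zeros):
  + (-5) · M_33   where M_33 = det([-2 -3 4; -1 -5 5; 5 0 2]) = 39
  − (1) · M_34   where M_34 = det([-2 -3 2; -1 -5 -2; 5 0 2]) = 94
det = (+1)·(-5)·(39) + (-1)·(1)·(94) = -289

-289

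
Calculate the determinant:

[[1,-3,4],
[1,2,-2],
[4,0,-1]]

The determinant is -13.

Expand along row 3:
  + 4 · |-3 4; 2 -2| = 4·(6 − 8) = -8
  + (-1) · |1 -3; 1 2| = (-1)·(2 − (-3)) = -5
Sum: (-8) + (-5) = -13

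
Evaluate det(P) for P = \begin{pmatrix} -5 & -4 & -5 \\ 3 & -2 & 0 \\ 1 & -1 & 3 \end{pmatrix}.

Expand along column 3:
  + (-5) · |3 -2; 1 -1| = (-5)·(-3 − (-2)) = 5
  + 3 · |-5 -4; 3 -2| = 3·(10 − (-12)) = 66
Sum: (5) + (66) = 71

71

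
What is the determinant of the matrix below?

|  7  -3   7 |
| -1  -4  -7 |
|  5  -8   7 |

-308

Expand along column 1:
  + 7 · |-4 -7; -8 7| = 7·(-28 − 56) = -588
  − (-1) · |-3 7; -8 7| = −(-1)·(-21 − (-56)) = 35
  + 5 · |-3 7; -4 -7| = 5·(21 − (-28)) = 245
Sum: (-588) + (35) + (245) = -308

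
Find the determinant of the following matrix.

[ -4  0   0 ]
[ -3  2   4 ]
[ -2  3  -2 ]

Expand along row 1:
  + (-4) · |2 4; 3 -2| = (-4)·(-4 − 12) = 64

64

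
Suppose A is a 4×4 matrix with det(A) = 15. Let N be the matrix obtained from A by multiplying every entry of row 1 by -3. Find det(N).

-45

Scaling one row by -3 multiplies the determinant by -3.
det(N) = (-3)·(15) = -45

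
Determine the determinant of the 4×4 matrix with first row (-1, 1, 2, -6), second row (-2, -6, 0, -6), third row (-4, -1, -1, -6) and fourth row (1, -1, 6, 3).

Expand along row 2 (it has 1 zero):
  − (-2) · M_21   where M_21 = det([1 2 -6; -1 -1 -6; -1 6 3]) = 93
  + (-6) · M_22   where M_22 = det([-1 2 -6; -4 -1 -6; 1 6 3]) = 117
  + (-6) · M_24   where M_24 = det([-1 1 2; -4 -1 -1; 1 -1 6]) = 40
det = (-1)·(-2)·(93) + (+1)·(-6)·(117) + (+1)·(-6)·(40) = -756

-756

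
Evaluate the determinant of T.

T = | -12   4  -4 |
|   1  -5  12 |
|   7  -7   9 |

Expand along column 1:
  + (-12) · |-5 12; -7 9| = (-12)·(-45 − (-84)) = -468
  − 1 · |4 -4; -7 9| = −1·(36 − 28) = -8
  + 7 · |4 -4; -5 12| = 7·(48 − 20) = 196
Sum: (-468) + (-8) + (196) = -280

-280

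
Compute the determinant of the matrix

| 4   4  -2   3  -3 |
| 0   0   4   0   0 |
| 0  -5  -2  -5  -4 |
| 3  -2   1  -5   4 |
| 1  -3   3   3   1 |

-6016

Expand along row 2 (it has 4 zeros):
  − (4) · M_23   where M_23 = det([4 4 3 -3; 0 -5 -5 -4; 3 -2 -5 4; 1 -3 3 1]) = 1504
det = (-1)·(4)·(1504) = -6016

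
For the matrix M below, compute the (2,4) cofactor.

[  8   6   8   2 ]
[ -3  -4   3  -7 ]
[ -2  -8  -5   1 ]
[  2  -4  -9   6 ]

Delete row 2 and column 4; the remaining 3×3 submatrix is [8 6 8; -2 -8 -5; 2 -4 -9].
Its determinant is 440.
The cofactor carries sign (−1)^(2+4) = +1, so C_{2,4} = +(440) = 440.

The cofactor is 440.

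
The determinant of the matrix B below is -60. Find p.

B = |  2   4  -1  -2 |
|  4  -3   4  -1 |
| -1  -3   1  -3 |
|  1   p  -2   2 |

6

Expanding along the column containing p, det(B) is linear in p: det(B) = (-51)·p + (246).
Set (-51)·p + (246) = -60  ⇒  (-51)·p = -306  ⇒  p = 6.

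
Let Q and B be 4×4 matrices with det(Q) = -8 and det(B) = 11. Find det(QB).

det(QB) = det(Q)·det(B) = (-8)·(11) = -88

|QB| = -88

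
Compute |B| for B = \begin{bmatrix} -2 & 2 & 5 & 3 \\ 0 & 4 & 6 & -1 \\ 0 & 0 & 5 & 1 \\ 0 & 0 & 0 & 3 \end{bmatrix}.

B is upper triangular, so det(B) is the product of the diagonal entries:
det = (-2) · (4) · (5) · (3) = -120

|B| = -120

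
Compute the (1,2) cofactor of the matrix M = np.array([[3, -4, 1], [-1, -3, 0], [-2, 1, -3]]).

-3

Delete row 1 and column 2; the remaining 2×2 submatrix is [-1 0; -2 -3].
Its determinant is (-1)·(-3) − 0·(-2) = 3.
The cofactor carries sign (−1)^(1+2) = −1, so C_{1,2} = −(3) = -3.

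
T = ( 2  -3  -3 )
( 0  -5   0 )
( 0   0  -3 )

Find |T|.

30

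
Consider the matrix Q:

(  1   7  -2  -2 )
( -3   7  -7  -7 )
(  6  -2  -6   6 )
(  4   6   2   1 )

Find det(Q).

Expand along row 1:
  + (1) · M_11   where M_11 = det([7 -7 -7; -2 -6 6; 6 2 1]) = -616
  − (7) · M_12   where M_12 = det([-3 -7 -7; 6 -6 6; 4 2 1]) = -324
  + (-2) · M_13   where M_13 = det([-3 7 -7; 6 -2 6; 4 6 1]) = -68
  − (-2) · M_14   where M_14 = det([-3 7 -7; 6 -2 -6; 4 6 2]) = -656
det = (+1)·(1)·(-616) + (-1)·(7)·(-324) + (+1)·(-2)·(-68) + (-1)·(-2)·(-656) = 476

476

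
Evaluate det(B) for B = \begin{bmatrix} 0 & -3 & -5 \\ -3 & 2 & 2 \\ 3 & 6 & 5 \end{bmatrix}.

Expand along row 1:
  − (-3) · |-3 2; 3 5| = −(-3)·(-15 − 6) = -63
  + (-5) · |-3 2; 3 6| = (-5)·(-18 − 6) = 120
Sum: (-63) + (120) = 57

|B| = 57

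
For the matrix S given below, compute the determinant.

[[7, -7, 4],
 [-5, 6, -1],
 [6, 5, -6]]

Expand along row 1:
  + 7 · |6 -1; 5 -6| = 7·(-36 − (-5)) = -217
  − (-7) · |-5 -1; 6 -6| = −(-7)·(30 − (-6)) = 252
  + 4 · |-5 6; 6 5| = 4·(-25 − 36) = -244
Sum: (-217) + (252) + (-244) = -209

-209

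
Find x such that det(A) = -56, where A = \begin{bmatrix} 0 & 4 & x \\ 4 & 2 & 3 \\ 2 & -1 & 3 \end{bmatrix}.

x = 4

Expanding along the column containing x, det(A) is linear in x: det(A) = (-8)·x + (-24).
Set (-8)·x + (-24) = -56  ⇒  (-8)·x = -32  ⇒  x = 4.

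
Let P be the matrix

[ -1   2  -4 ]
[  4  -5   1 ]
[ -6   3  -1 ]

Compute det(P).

Expand along column 1:
  + (-1) · |-5 1; 3 -1| = (-1)·(5 − 3) = -2
  − 4 · |2 -4; 3 -1| = −4·(-2 − (-12)) = -40
  + (-6) · |2 -4; -5 1| = (-6)·(2 − 20) = 108
Sum: (-2) + (-40) + (108) = 66

66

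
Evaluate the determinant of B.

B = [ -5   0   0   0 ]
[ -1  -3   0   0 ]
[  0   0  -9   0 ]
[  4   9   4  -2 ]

B is lower triangular, so det(B) is the product of the diagonal entries:
det = (-5) · (-3) · (-9) · (-2) = 270

270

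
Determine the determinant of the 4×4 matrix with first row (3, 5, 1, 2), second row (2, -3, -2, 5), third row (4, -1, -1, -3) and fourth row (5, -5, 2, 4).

Expand along row 1:
  + (3) · M_11   where M_11 = det([-3 -2 5; -1 -1 -3; -5 2 4]) = -79
  − (5) · M_12   where M_12 = det([2 -2 5; 4 -1 -3; 5 2 4]) = 131
  + (1) · M_13   where M_13 = det([2 -3 5; 4 -1 -3; 5 -5 4]) = -20
  − (2) · M_14   where M_14 = det([2 -3 -2; 4 -1 -1; 5 -5 2]) = 55
det = (+1)·(3)·(-79) + (-1)·(5)·(131) + (+1)·(1)·(-20) + (-1)·(2)·(55) = -1022

-1022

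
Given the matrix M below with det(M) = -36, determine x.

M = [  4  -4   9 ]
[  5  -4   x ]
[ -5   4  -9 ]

Expanding along the column containing x, det(M) is linear in x: det(M) = (4)·x + (-36).
Set (4)·x + (-36) = -36  ⇒  (4)·x = 0  ⇒  x = 0.

0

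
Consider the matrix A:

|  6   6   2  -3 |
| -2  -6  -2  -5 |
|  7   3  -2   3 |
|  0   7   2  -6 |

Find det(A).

det(A) = -1288

Expand along row 4 (it has 1 zero):
  + (7) · M_42   where M_42 = det([6 2 -3; -2 -2 -5; 7 -2 3]) = -208
  − (2) · M_43   where M_43 = det([6 6 -3; -2 -6 -5; 7 3 3]) = -300
  + (-6) · M_44   where M_44 = det([6 6 2; -2 -6 -2; 7 3 -2]) = 72
det = (+1)·(7)·(-208) + (-1)·(2)·(-300) + (+1)·(-6)·(72) = -1288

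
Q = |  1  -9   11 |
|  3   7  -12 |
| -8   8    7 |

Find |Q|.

350

Expand along column 1:
  + 1 · |7 -12; 8 7| = 1·(49 − (-96)) = 145
  − 3 · |-9 11; 8 7| = −3·(-63 − 88) = 453
  + (-8) · |-9 11; 7 -12| = (-8)·(108 − 77) = -248
Sum: (145) + (453) + (-248) = 350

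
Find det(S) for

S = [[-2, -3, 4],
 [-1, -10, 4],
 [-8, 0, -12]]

Expand along row 3:
  + (-8) · |-3 4; -10 4| = (-8)·(-12 − (-40)) = -224
  + (-12) · |-2 -3; -1 -10| = (-12)·(20 − 3) = -204
Sum: (-224) + (-204) = -428

-428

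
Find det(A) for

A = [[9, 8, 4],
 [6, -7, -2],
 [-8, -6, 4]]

-792

Expand along row 1:
  + 9 · |-7 -2; -6 4| = 9·(-28 − 12) = -360
  − 8 · |6 -2; -8 4| = −8·(24 − 16) = -64
  + 4 · |6 -7; -8 -6| = 4·(-36 − 56) = -368
Sum: (-360) + (-64) + (-368) = -792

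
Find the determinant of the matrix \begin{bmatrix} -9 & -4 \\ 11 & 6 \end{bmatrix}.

-10

det = (-9)·6 − (-4)·11 = -54 − (-44) = -10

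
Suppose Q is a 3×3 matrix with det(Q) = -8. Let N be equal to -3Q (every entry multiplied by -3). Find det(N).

|N| = 216

For a 3×3 matrix, det(-3Q) = (-3)^3·det(Q) = -27·det(Q).
det(N) = (-27)·(-8) = 216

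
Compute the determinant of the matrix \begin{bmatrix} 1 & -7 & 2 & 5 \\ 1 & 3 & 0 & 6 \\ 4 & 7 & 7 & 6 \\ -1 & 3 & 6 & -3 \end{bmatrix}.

Expand along row 2 (it has 1 zero):
  − (1) · M_21   where M_21 = det([-7 2 5; 7 7 6; 3 6 -3]) = 582
  + (3) · M_22   where M_22 = det([1 2 5; 4 7 6; -1 6 -3]) = 110
  + (6) · M_24   where M_24 = det([1 -7 2; 4 7 7; -1 3 6]) = 276
det = (-1)·(1)·(582) + (+1)·(3)·(110) + (+1)·(6)·(276) = 1404

1404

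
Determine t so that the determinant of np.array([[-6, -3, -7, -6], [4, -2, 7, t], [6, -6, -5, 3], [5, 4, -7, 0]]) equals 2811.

Expanding along the column containing t, det(M) is linear in t: det(M) = (-801)·t + (4413).
Set (-801)·t + (4413) = 2811  ⇒  (-801)·t = -1602  ⇒  t = 2.

t = 2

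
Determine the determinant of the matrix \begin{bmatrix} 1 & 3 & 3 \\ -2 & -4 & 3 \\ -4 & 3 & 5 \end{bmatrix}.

Expand along row 1:
  + 1 · |-4 3; 3 5| = 1·(-20 − 9) = -29
  − 3 · |-2 3; -4 5| = −3·(-10 − (-12)) = -6
  + 3 · |-2 -4; -4 3| = 3·(-6 − 16) = -66
Sum: (-29) + (-6) + (-66) = -101

The determinant is -101.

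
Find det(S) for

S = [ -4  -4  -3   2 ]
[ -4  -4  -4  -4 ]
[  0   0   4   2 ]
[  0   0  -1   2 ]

S is block upper-triangular with a 2×2 block and a 2×2 block on the diagonal, so its determinant equals the product of the determinants of the diagonal blocks.
det of the 2×2 block = 0
det of the 2×2 block = 10
det = (0)·(10) = 0

0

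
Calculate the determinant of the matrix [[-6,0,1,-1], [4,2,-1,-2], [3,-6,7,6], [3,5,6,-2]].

-545

Expand along row 1 (it has 1 zero):
  + (-6) · M_11   where M_11 = det([2 -1 -2; -6 7 6; 5 6 -2]) = 24
  + (1) · M_13   where M_13 = det([4 2 -2; 3 -6 6; 3 5 -2]) = -90
  − (-1) · M_14   where M_14 = det([4 2 -1; 3 -6 7; 3 5 6]) = -311
det = (+1)·(-6)·(24) + (+1)·(1)·(-90) + (-1)·(-1)·(-311) = -545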